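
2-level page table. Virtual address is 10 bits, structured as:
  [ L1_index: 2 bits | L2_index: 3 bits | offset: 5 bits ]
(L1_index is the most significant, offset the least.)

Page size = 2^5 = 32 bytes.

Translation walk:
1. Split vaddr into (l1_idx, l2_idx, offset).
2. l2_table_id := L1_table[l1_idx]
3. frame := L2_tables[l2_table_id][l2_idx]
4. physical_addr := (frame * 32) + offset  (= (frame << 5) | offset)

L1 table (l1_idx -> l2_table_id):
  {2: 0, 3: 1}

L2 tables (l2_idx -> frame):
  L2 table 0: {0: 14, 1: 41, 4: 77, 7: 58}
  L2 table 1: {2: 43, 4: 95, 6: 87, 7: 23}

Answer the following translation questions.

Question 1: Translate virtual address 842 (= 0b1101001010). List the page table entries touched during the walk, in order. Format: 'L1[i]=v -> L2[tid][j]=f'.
vaddr = 842 = 0b1101001010
Split: l1_idx=3, l2_idx=2, offset=10

Answer: L1[3]=1 -> L2[1][2]=43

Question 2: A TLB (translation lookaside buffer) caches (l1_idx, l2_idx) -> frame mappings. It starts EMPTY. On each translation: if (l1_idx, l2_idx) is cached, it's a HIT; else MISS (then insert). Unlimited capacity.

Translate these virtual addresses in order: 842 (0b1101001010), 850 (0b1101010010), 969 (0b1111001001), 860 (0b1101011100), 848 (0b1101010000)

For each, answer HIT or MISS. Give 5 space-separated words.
vaddr=842: (3,2) not in TLB -> MISS, insert
vaddr=850: (3,2) in TLB -> HIT
vaddr=969: (3,6) not in TLB -> MISS, insert
vaddr=860: (3,2) in TLB -> HIT
vaddr=848: (3,2) in TLB -> HIT

Answer: MISS HIT MISS HIT HIT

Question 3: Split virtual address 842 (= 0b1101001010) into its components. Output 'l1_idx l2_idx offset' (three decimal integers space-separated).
vaddr = 842 = 0b1101001010
  top 2 bits -> l1_idx = 3
  next 3 bits -> l2_idx = 2
  bottom 5 bits -> offset = 10

Answer: 3 2 10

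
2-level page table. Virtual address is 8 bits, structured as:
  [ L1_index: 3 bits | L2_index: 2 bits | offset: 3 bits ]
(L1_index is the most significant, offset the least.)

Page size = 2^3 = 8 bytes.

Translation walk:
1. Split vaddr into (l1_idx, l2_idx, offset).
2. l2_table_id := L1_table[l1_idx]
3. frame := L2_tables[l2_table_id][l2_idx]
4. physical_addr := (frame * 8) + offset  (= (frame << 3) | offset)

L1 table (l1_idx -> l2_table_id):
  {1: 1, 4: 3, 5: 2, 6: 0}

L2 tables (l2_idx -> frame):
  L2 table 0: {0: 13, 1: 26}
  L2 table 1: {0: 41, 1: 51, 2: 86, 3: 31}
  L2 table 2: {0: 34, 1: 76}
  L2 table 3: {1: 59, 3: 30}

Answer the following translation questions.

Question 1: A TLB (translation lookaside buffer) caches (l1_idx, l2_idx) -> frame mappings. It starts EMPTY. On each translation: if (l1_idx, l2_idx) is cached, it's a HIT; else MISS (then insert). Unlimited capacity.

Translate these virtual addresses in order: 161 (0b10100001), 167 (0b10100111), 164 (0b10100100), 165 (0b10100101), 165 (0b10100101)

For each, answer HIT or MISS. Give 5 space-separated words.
Answer: MISS HIT HIT HIT HIT

Derivation:
vaddr=161: (5,0) not in TLB -> MISS, insert
vaddr=167: (5,0) in TLB -> HIT
vaddr=164: (5,0) in TLB -> HIT
vaddr=165: (5,0) in TLB -> HIT
vaddr=165: (5,0) in TLB -> HIT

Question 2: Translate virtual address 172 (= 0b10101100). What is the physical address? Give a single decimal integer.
vaddr = 172 = 0b10101100
Split: l1_idx=5, l2_idx=1, offset=4
L1[5] = 2
L2[2][1] = 76
paddr = 76 * 8 + 4 = 612

Answer: 612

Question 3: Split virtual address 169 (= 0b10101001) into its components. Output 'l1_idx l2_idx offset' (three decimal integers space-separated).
vaddr = 169 = 0b10101001
  top 3 bits -> l1_idx = 5
  next 2 bits -> l2_idx = 1
  bottom 3 bits -> offset = 1

Answer: 5 1 1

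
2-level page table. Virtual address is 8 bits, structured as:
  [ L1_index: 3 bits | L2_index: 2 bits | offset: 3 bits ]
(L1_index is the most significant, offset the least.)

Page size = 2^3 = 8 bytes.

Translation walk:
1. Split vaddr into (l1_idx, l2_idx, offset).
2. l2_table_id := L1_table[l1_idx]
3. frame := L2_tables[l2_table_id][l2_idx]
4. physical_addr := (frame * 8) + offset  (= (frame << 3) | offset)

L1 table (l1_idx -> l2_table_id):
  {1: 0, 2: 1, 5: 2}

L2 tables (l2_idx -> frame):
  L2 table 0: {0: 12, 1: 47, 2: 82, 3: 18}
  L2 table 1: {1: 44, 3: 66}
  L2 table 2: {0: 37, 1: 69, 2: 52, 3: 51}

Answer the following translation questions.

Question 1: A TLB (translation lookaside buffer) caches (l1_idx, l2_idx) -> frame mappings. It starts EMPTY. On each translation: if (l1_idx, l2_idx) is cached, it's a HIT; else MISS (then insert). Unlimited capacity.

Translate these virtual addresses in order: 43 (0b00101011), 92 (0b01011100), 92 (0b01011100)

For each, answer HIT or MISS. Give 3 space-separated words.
Answer: MISS MISS HIT

Derivation:
vaddr=43: (1,1) not in TLB -> MISS, insert
vaddr=92: (2,3) not in TLB -> MISS, insert
vaddr=92: (2,3) in TLB -> HIT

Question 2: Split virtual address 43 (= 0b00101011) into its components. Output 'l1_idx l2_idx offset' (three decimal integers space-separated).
Answer: 1 1 3

Derivation:
vaddr = 43 = 0b00101011
  top 3 bits -> l1_idx = 1
  next 2 bits -> l2_idx = 1
  bottom 3 bits -> offset = 3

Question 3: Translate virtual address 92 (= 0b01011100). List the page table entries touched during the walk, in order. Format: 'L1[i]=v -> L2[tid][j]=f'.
Answer: L1[2]=1 -> L2[1][3]=66

Derivation:
vaddr = 92 = 0b01011100
Split: l1_idx=2, l2_idx=3, offset=4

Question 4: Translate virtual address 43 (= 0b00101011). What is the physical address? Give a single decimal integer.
Answer: 379

Derivation:
vaddr = 43 = 0b00101011
Split: l1_idx=1, l2_idx=1, offset=3
L1[1] = 0
L2[0][1] = 47
paddr = 47 * 8 + 3 = 379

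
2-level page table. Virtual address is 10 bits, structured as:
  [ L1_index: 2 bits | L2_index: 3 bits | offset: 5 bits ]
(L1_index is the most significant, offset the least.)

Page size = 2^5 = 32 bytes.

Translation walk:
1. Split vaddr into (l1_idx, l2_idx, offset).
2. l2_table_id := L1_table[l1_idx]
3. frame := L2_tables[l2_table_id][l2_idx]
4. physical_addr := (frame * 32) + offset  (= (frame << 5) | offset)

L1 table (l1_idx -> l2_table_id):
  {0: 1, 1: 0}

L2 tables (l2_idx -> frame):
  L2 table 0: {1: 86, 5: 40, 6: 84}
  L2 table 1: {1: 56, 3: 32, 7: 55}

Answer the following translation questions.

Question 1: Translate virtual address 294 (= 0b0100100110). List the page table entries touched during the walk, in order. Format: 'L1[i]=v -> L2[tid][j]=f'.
vaddr = 294 = 0b0100100110
Split: l1_idx=1, l2_idx=1, offset=6

Answer: L1[1]=0 -> L2[0][1]=86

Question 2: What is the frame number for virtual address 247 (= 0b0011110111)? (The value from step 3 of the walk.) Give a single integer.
Answer: 55

Derivation:
vaddr = 247: l1_idx=0, l2_idx=7
L1[0] = 1; L2[1][7] = 55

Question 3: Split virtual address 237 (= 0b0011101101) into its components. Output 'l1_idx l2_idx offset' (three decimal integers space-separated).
Answer: 0 7 13

Derivation:
vaddr = 237 = 0b0011101101
  top 2 bits -> l1_idx = 0
  next 3 bits -> l2_idx = 7
  bottom 5 bits -> offset = 13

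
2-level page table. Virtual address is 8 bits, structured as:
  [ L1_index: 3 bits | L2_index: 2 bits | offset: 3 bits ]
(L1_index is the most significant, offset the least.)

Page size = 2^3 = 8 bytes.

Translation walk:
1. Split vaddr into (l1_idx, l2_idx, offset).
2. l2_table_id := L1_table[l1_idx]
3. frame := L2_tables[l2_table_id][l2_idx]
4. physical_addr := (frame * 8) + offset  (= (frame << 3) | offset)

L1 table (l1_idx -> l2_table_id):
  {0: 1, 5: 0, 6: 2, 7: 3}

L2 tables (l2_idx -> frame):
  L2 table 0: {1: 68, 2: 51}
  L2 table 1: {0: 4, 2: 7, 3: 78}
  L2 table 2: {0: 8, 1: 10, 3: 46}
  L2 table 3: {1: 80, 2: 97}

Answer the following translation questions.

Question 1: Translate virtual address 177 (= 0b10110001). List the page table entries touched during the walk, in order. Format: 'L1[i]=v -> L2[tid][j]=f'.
vaddr = 177 = 0b10110001
Split: l1_idx=5, l2_idx=2, offset=1

Answer: L1[5]=0 -> L2[0][2]=51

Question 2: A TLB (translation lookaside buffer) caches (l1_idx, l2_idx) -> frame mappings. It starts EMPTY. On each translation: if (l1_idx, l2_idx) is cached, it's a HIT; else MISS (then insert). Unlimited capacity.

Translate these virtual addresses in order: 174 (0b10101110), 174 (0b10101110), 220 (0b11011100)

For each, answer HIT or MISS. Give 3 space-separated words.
vaddr=174: (5,1) not in TLB -> MISS, insert
vaddr=174: (5,1) in TLB -> HIT
vaddr=220: (6,3) not in TLB -> MISS, insert

Answer: MISS HIT MISS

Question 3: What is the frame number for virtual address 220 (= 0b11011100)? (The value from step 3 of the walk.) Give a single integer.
Answer: 46

Derivation:
vaddr = 220: l1_idx=6, l2_idx=3
L1[6] = 2; L2[2][3] = 46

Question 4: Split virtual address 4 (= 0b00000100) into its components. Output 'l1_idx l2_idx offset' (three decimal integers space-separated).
vaddr = 4 = 0b00000100
  top 3 bits -> l1_idx = 0
  next 2 bits -> l2_idx = 0
  bottom 3 bits -> offset = 4

Answer: 0 0 4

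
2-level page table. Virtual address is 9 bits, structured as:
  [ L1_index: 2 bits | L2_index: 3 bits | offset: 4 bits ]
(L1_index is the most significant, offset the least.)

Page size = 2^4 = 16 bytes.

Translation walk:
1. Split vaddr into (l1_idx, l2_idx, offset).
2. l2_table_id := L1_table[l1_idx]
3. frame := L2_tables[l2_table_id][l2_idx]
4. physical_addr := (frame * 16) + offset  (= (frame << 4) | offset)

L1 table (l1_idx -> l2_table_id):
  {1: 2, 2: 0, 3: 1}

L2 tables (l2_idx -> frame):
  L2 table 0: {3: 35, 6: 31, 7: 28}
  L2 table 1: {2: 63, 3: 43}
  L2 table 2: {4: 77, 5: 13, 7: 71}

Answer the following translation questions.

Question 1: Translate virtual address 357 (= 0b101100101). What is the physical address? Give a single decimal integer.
vaddr = 357 = 0b101100101
Split: l1_idx=2, l2_idx=6, offset=5
L1[2] = 0
L2[0][6] = 31
paddr = 31 * 16 + 5 = 501

Answer: 501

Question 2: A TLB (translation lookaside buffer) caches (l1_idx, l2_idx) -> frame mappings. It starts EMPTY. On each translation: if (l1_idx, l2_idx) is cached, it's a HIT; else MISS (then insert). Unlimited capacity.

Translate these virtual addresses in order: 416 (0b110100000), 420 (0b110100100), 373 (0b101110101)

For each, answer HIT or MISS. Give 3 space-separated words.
vaddr=416: (3,2) not in TLB -> MISS, insert
vaddr=420: (3,2) in TLB -> HIT
vaddr=373: (2,7) not in TLB -> MISS, insert

Answer: MISS HIT MISS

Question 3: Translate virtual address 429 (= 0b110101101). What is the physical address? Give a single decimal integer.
Answer: 1021

Derivation:
vaddr = 429 = 0b110101101
Split: l1_idx=3, l2_idx=2, offset=13
L1[3] = 1
L2[1][2] = 63
paddr = 63 * 16 + 13 = 1021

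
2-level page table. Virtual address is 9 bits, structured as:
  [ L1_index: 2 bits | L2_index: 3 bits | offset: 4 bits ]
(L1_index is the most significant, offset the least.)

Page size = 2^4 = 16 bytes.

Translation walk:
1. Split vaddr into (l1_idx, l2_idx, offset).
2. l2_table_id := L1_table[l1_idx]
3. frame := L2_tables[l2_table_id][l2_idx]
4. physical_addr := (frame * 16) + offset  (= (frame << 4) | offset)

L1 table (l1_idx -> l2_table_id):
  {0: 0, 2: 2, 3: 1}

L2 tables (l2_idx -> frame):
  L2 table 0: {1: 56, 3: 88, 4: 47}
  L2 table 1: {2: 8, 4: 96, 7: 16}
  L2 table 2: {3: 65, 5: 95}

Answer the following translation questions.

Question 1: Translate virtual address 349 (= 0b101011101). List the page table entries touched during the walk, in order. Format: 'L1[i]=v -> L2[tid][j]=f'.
Answer: L1[2]=2 -> L2[2][5]=95

Derivation:
vaddr = 349 = 0b101011101
Split: l1_idx=2, l2_idx=5, offset=13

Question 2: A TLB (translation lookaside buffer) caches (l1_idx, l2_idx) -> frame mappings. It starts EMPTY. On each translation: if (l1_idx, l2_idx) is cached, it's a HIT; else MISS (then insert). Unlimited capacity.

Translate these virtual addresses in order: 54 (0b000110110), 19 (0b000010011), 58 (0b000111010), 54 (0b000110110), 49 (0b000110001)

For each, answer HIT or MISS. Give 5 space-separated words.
vaddr=54: (0,3) not in TLB -> MISS, insert
vaddr=19: (0,1) not in TLB -> MISS, insert
vaddr=58: (0,3) in TLB -> HIT
vaddr=54: (0,3) in TLB -> HIT
vaddr=49: (0,3) in TLB -> HIT

Answer: MISS MISS HIT HIT HIT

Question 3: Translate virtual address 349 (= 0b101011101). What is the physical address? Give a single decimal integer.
vaddr = 349 = 0b101011101
Split: l1_idx=2, l2_idx=5, offset=13
L1[2] = 2
L2[2][5] = 95
paddr = 95 * 16 + 13 = 1533

Answer: 1533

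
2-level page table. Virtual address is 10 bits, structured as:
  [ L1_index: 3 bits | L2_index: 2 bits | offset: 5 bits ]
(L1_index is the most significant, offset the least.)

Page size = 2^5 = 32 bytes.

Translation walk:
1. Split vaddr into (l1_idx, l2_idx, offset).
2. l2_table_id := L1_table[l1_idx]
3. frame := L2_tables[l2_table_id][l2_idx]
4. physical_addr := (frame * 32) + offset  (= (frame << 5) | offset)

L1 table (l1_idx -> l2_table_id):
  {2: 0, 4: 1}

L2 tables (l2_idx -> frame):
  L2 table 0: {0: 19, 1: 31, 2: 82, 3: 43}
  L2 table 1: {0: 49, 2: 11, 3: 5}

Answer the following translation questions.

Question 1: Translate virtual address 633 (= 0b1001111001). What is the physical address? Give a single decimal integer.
Answer: 185

Derivation:
vaddr = 633 = 0b1001111001
Split: l1_idx=4, l2_idx=3, offset=25
L1[4] = 1
L2[1][3] = 5
paddr = 5 * 32 + 25 = 185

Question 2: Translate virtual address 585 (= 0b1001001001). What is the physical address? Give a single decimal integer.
Answer: 361

Derivation:
vaddr = 585 = 0b1001001001
Split: l1_idx=4, l2_idx=2, offset=9
L1[4] = 1
L2[1][2] = 11
paddr = 11 * 32 + 9 = 361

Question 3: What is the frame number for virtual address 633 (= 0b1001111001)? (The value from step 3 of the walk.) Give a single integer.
Answer: 5

Derivation:
vaddr = 633: l1_idx=4, l2_idx=3
L1[4] = 1; L2[1][3] = 5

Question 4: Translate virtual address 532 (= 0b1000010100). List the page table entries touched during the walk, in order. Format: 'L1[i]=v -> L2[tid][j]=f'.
vaddr = 532 = 0b1000010100
Split: l1_idx=4, l2_idx=0, offset=20

Answer: L1[4]=1 -> L2[1][0]=49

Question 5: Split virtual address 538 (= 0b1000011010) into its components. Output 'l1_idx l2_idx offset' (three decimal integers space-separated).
Answer: 4 0 26

Derivation:
vaddr = 538 = 0b1000011010
  top 3 bits -> l1_idx = 4
  next 2 bits -> l2_idx = 0
  bottom 5 bits -> offset = 26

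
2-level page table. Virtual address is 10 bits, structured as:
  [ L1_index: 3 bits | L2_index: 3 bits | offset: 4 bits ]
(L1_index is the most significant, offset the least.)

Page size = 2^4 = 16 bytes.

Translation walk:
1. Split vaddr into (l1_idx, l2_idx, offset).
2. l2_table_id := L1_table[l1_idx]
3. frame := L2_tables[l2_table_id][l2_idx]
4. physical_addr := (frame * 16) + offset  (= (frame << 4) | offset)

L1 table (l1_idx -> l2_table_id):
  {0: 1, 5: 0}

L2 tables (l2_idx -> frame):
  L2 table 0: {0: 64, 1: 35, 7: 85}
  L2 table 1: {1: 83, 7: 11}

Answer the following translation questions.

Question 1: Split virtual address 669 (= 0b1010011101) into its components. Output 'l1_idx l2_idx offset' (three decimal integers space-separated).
Answer: 5 1 13

Derivation:
vaddr = 669 = 0b1010011101
  top 3 bits -> l1_idx = 5
  next 3 bits -> l2_idx = 1
  bottom 4 bits -> offset = 13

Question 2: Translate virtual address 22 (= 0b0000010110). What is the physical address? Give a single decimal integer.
vaddr = 22 = 0b0000010110
Split: l1_idx=0, l2_idx=1, offset=6
L1[0] = 1
L2[1][1] = 83
paddr = 83 * 16 + 6 = 1334

Answer: 1334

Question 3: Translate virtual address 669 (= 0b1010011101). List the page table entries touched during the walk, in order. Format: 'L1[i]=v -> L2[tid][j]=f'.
Answer: L1[5]=0 -> L2[0][1]=35

Derivation:
vaddr = 669 = 0b1010011101
Split: l1_idx=5, l2_idx=1, offset=13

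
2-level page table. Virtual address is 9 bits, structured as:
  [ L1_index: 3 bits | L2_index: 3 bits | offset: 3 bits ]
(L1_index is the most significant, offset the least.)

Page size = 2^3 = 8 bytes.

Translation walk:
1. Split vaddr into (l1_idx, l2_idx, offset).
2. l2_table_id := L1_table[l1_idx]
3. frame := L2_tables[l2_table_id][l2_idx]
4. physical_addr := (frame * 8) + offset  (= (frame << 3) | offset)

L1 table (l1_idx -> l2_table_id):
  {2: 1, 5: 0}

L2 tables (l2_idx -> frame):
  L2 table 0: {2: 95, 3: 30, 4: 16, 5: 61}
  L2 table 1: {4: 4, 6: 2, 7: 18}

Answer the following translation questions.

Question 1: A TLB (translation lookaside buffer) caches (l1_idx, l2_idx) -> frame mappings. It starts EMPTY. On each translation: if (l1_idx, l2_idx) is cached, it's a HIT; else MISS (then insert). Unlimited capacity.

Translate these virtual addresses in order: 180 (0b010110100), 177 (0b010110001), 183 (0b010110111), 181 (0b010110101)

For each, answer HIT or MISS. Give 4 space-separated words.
vaddr=180: (2,6) not in TLB -> MISS, insert
vaddr=177: (2,6) in TLB -> HIT
vaddr=183: (2,6) in TLB -> HIT
vaddr=181: (2,6) in TLB -> HIT

Answer: MISS HIT HIT HIT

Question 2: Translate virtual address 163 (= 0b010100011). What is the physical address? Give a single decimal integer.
vaddr = 163 = 0b010100011
Split: l1_idx=2, l2_idx=4, offset=3
L1[2] = 1
L2[1][4] = 4
paddr = 4 * 8 + 3 = 35

Answer: 35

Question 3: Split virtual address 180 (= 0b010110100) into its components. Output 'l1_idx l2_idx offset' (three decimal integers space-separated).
vaddr = 180 = 0b010110100
  top 3 bits -> l1_idx = 2
  next 3 bits -> l2_idx = 6
  bottom 3 bits -> offset = 4

Answer: 2 6 4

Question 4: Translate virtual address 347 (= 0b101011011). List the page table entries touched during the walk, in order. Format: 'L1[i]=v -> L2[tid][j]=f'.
vaddr = 347 = 0b101011011
Split: l1_idx=5, l2_idx=3, offset=3

Answer: L1[5]=0 -> L2[0][3]=30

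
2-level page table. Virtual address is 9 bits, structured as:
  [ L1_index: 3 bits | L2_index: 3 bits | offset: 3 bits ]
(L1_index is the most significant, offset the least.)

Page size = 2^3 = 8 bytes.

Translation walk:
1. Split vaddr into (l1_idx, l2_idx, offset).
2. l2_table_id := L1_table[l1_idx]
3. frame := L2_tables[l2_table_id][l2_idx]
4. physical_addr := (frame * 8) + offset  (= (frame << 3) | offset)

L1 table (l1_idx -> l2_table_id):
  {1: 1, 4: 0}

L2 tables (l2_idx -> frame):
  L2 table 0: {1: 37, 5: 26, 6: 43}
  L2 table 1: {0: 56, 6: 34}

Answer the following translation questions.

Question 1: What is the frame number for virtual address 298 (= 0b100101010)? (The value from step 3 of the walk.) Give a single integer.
vaddr = 298: l1_idx=4, l2_idx=5
L1[4] = 0; L2[0][5] = 26

Answer: 26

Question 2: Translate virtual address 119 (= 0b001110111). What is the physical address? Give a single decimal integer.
Answer: 279

Derivation:
vaddr = 119 = 0b001110111
Split: l1_idx=1, l2_idx=6, offset=7
L1[1] = 1
L2[1][6] = 34
paddr = 34 * 8 + 7 = 279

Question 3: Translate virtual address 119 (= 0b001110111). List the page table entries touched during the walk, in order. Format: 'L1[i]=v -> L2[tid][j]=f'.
vaddr = 119 = 0b001110111
Split: l1_idx=1, l2_idx=6, offset=7

Answer: L1[1]=1 -> L2[1][6]=34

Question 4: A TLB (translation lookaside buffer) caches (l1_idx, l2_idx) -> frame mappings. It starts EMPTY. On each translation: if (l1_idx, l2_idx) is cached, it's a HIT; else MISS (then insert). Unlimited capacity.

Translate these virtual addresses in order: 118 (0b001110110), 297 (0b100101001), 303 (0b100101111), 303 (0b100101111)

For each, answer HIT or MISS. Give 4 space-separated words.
vaddr=118: (1,6) not in TLB -> MISS, insert
vaddr=297: (4,5) not in TLB -> MISS, insert
vaddr=303: (4,5) in TLB -> HIT
vaddr=303: (4,5) in TLB -> HIT

Answer: MISS MISS HIT HIT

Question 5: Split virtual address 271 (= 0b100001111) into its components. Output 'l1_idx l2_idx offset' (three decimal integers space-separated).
vaddr = 271 = 0b100001111
  top 3 bits -> l1_idx = 4
  next 3 bits -> l2_idx = 1
  bottom 3 bits -> offset = 7

Answer: 4 1 7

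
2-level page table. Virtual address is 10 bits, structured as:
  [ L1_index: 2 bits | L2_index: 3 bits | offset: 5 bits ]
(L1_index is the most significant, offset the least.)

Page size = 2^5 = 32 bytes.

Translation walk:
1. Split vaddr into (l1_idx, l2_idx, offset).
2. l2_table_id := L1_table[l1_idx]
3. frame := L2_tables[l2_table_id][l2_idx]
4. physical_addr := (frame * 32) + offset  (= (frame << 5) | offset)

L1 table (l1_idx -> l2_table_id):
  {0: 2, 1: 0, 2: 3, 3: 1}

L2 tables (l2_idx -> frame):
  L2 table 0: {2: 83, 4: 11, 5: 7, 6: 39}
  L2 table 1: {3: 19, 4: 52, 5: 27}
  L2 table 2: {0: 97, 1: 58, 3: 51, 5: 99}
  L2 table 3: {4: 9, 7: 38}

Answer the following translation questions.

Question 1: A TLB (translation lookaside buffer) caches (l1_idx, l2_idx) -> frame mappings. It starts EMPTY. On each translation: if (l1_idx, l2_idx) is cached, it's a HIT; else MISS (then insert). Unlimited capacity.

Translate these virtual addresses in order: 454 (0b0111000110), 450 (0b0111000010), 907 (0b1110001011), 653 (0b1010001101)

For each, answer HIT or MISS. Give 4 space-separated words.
vaddr=454: (1,6) not in TLB -> MISS, insert
vaddr=450: (1,6) in TLB -> HIT
vaddr=907: (3,4) not in TLB -> MISS, insert
vaddr=653: (2,4) not in TLB -> MISS, insert

Answer: MISS HIT MISS MISS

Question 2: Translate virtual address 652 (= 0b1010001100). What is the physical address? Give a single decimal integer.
vaddr = 652 = 0b1010001100
Split: l1_idx=2, l2_idx=4, offset=12
L1[2] = 3
L2[3][4] = 9
paddr = 9 * 32 + 12 = 300

Answer: 300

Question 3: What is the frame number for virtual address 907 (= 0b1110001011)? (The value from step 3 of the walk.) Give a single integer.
vaddr = 907: l1_idx=3, l2_idx=4
L1[3] = 1; L2[1][4] = 52

Answer: 52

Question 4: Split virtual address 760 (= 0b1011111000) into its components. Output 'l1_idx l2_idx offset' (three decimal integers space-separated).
Answer: 2 7 24

Derivation:
vaddr = 760 = 0b1011111000
  top 2 bits -> l1_idx = 2
  next 3 bits -> l2_idx = 7
  bottom 5 bits -> offset = 24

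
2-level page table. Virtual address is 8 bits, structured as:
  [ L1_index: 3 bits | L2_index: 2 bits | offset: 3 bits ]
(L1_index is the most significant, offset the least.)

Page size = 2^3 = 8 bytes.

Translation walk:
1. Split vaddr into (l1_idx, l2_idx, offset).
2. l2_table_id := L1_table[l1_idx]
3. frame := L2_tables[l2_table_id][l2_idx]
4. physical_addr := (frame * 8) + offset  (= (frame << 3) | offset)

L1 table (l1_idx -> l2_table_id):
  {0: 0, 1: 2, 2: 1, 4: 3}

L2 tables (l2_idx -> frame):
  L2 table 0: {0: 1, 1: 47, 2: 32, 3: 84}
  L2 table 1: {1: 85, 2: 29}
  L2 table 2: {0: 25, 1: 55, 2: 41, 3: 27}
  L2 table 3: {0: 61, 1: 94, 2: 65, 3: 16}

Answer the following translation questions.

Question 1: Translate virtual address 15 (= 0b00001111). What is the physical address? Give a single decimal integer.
Answer: 383

Derivation:
vaddr = 15 = 0b00001111
Split: l1_idx=0, l2_idx=1, offset=7
L1[0] = 0
L2[0][1] = 47
paddr = 47 * 8 + 7 = 383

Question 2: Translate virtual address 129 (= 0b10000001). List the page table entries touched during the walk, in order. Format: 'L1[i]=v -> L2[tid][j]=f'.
Answer: L1[4]=3 -> L2[3][0]=61

Derivation:
vaddr = 129 = 0b10000001
Split: l1_idx=4, l2_idx=0, offset=1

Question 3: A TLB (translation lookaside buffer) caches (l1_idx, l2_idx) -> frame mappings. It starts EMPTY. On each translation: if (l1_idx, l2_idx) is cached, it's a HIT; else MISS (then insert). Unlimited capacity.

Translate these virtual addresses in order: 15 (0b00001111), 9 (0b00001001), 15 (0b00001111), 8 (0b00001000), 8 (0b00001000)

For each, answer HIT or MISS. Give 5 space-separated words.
vaddr=15: (0,1) not in TLB -> MISS, insert
vaddr=9: (0,1) in TLB -> HIT
vaddr=15: (0,1) in TLB -> HIT
vaddr=8: (0,1) in TLB -> HIT
vaddr=8: (0,1) in TLB -> HIT

Answer: MISS HIT HIT HIT HIT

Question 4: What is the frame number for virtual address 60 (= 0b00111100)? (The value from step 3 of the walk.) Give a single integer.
Answer: 27

Derivation:
vaddr = 60: l1_idx=1, l2_idx=3
L1[1] = 2; L2[2][3] = 27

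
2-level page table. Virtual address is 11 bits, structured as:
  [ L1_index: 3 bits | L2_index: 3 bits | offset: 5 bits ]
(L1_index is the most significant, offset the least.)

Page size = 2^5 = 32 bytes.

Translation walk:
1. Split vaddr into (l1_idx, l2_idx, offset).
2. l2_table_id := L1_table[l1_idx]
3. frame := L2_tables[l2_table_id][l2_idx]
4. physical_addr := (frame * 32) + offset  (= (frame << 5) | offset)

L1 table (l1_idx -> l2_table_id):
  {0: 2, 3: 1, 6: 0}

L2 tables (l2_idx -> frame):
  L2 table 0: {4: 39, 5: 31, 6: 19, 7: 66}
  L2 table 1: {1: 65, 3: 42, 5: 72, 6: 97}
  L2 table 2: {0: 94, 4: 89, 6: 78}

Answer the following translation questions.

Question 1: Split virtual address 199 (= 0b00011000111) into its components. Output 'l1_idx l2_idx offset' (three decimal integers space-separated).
Answer: 0 6 7

Derivation:
vaddr = 199 = 0b00011000111
  top 3 bits -> l1_idx = 0
  next 3 bits -> l2_idx = 6
  bottom 5 bits -> offset = 7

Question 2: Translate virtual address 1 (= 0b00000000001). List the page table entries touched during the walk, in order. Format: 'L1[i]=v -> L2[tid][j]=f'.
Answer: L1[0]=2 -> L2[2][0]=94

Derivation:
vaddr = 1 = 0b00000000001
Split: l1_idx=0, l2_idx=0, offset=1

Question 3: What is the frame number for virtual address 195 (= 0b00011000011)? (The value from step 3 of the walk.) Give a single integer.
vaddr = 195: l1_idx=0, l2_idx=6
L1[0] = 2; L2[2][6] = 78

Answer: 78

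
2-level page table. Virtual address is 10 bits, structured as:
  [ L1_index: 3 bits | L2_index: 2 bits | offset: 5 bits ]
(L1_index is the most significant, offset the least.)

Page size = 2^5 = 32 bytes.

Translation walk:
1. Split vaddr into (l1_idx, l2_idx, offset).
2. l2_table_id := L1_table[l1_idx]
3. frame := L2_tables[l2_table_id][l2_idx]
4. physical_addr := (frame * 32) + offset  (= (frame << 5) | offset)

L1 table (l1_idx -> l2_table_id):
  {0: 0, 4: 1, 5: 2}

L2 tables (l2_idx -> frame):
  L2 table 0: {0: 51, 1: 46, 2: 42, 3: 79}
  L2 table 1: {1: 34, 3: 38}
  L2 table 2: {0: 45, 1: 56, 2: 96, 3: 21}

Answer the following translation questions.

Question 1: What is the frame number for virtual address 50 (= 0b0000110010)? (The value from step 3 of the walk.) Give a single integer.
vaddr = 50: l1_idx=0, l2_idx=1
L1[0] = 0; L2[0][1] = 46

Answer: 46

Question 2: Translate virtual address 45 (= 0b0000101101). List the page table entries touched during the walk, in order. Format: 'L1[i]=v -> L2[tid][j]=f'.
Answer: L1[0]=0 -> L2[0][1]=46

Derivation:
vaddr = 45 = 0b0000101101
Split: l1_idx=0, l2_idx=1, offset=13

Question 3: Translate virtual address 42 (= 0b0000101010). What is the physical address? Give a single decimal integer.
Answer: 1482

Derivation:
vaddr = 42 = 0b0000101010
Split: l1_idx=0, l2_idx=1, offset=10
L1[0] = 0
L2[0][1] = 46
paddr = 46 * 32 + 10 = 1482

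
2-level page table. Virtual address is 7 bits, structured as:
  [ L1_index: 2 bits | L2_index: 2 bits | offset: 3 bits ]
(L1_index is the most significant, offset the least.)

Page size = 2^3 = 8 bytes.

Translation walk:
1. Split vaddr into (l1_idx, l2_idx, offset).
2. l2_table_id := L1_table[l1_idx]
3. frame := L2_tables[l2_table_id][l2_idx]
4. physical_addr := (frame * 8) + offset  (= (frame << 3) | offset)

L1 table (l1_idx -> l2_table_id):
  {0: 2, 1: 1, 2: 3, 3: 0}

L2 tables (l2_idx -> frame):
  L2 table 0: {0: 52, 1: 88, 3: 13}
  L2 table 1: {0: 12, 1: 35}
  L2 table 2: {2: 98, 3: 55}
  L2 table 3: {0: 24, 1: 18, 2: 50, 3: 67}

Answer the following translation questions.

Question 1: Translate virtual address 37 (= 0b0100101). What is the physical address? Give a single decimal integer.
Answer: 101

Derivation:
vaddr = 37 = 0b0100101
Split: l1_idx=1, l2_idx=0, offset=5
L1[1] = 1
L2[1][0] = 12
paddr = 12 * 8 + 5 = 101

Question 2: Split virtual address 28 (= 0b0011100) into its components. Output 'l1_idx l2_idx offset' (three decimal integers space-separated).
vaddr = 28 = 0b0011100
  top 2 bits -> l1_idx = 0
  next 2 bits -> l2_idx = 3
  bottom 3 bits -> offset = 4

Answer: 0 3 4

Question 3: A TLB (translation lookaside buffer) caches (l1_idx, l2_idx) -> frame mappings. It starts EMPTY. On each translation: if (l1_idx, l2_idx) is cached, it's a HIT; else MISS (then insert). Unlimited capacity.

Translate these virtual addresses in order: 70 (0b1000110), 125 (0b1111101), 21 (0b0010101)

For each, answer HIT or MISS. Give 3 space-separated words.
Answer: MISS MISS MISS

Derivation:
vaddr=70: (2,0) not in TLB -> MISS, insert
vaddr=125: (3,3) not in TLB -> MISS, insert
vaddr=21: (0,2) not in TLB -> MISS, insert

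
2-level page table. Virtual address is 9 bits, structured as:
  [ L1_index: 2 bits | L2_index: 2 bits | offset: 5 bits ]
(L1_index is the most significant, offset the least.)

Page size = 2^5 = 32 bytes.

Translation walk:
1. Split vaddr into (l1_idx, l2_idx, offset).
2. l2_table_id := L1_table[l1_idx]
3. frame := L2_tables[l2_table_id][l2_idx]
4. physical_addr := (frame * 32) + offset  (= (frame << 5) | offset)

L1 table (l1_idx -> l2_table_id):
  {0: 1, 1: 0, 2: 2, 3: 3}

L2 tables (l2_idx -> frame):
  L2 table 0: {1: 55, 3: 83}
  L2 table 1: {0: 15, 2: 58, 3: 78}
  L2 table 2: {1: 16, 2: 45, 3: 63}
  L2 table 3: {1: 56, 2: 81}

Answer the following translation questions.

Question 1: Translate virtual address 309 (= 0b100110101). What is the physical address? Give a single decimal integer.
Answer: 533

Derivation:
vaddr = 309 = 0b100110101
Split: l1_idx=2, l2_idx=1, offset=21
L1[2] = 2
L2[2][1] = 16
paddr = 16 * 32 + 21 = 533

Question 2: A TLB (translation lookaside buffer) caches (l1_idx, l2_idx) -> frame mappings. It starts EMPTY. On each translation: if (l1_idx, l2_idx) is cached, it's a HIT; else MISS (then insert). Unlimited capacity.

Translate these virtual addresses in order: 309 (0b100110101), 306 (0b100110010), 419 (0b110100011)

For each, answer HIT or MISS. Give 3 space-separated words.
vaddr=309: (2,1) not in TLB -> MISS, insert
vaddr=306: (2,1) in TLB -> HIT
vaddr=419: (3,1) not in TLB -> MISS, insert

Answer: MISS HIT MISS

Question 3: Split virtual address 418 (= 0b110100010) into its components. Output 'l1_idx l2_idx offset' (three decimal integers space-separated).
Answer: 3 1 2

Derivation:
vaddr = 418 = 0b110100010
  top 2 bits -> l1_idx = 3
  next 2 bits -> l2_idx = 1
  bottom 5 bits -> offset = 2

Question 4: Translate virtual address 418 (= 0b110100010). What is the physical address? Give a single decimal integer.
vaddr = 418 = 0b110100010
Split: l1_idx=3, l2_idx=1, offset=2
L1[3] = 3
L2[3][1] = 56
paddr = 56 * 32 + 2 = 1794

Answer: 1794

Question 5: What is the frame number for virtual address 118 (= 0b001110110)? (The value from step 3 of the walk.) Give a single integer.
Answer: 78

Derivation:
vaddr = 118: l1_idx=0, l2_idx=3
L1[0] = 1; L2[1][3] = 78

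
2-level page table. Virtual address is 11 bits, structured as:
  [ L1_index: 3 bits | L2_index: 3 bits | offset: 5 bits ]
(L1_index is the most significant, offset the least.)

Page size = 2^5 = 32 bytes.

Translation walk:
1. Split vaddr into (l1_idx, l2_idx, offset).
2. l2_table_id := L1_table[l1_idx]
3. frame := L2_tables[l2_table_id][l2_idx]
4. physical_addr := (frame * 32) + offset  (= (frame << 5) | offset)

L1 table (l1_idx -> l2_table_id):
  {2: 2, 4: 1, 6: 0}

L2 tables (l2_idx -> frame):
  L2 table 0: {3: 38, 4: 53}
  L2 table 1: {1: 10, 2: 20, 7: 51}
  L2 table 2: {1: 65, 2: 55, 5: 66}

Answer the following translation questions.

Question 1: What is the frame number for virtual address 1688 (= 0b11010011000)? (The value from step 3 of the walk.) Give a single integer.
Answer: 53

Derivation:
vaddr = 1688: l1_idx=6, l2_idx=4
L1[6] = 0; L2[0][4] = 53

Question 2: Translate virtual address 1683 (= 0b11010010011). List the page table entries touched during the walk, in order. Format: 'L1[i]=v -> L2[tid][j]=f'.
Answer: L1[6]=0 -> L2[0][4]=53

Derivation:
vaddr = 1683 = 0b11010010011
Split: l1_idx=6, l2_idx=4, offset=19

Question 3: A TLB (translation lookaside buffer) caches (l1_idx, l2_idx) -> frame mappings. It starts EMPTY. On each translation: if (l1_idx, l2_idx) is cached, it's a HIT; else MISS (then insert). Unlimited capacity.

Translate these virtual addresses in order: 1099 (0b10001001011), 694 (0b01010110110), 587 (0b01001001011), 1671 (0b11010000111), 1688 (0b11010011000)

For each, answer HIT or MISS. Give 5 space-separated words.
Answer: MISS MISS MISS MISS HIT

Derivation:
vaddr=1099: (4,2) not in TLB -> MISS, insert
vaddr=694: (2,5) not in TLB -> MISS, insert
vaddr=587: (2,2) not in TLB -> MISS, insert
vaddr=1671: (6,4) not in TLB -> MISS, insert
vaddr=1688: (6,4) in TLB -> HIT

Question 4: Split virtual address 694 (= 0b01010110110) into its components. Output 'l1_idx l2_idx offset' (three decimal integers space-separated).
Answer: 2 5 22

Derivation:
vaddr = 694 = 0b01010110110
  top 3 bits -> l1_idx = 2
  next 3 bits -> l2_idx = 5
  bottom 5 bits -> offset = 22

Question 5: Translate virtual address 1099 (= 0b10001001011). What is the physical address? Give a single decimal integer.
vaddr = 1099 = 0b10001001011
Split: l1_idx=4, l2_idx=2, offset=11
L1[4] = 1
L2[1][2] = 20
paddr = 20 * 32 + 11 = 651

Answer: 651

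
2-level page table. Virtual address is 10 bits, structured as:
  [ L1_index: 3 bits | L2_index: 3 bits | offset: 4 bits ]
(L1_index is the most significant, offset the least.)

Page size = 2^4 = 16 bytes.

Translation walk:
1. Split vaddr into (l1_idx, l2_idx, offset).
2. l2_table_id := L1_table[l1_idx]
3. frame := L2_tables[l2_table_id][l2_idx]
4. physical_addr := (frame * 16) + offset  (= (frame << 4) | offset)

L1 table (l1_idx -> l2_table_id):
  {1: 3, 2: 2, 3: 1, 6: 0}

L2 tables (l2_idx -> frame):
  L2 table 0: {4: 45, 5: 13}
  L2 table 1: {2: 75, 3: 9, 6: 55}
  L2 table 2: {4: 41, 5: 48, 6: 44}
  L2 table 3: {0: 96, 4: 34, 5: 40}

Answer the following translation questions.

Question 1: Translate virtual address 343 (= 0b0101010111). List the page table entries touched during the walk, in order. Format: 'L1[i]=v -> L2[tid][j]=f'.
Answer: L1[2]=2 -> L2[2][5]=48

Derivation:
vaddr = 343 = 0b0101010111
Split: l1_idx=2, l2_idx=5, offset=7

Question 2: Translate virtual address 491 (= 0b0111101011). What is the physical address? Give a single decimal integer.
vaddr = 491 = 0b0111101011
Split: l1_idx=3, l2_idx=6, offset=11
L1[3] = 1
L2[1][6] = 55
paddr = 55 * 16 + 11 = 891

Answer: 891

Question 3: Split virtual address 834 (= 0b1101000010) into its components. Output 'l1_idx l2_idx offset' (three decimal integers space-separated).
Answer: 6 4 2

Derivation:
vaddr = 834 = 0b1101000010
  top 3 bits -> l1_idx = 6
  next 3 bits -> l2_idx = 4
  bottom 4 bits -> offset = 2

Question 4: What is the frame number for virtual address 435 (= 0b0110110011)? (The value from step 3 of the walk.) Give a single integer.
Answer: 9

Derivation:
vaddr = 435: l1_idx=3, l2_idx=3
L1[3] = 1; L2[1][3] = 9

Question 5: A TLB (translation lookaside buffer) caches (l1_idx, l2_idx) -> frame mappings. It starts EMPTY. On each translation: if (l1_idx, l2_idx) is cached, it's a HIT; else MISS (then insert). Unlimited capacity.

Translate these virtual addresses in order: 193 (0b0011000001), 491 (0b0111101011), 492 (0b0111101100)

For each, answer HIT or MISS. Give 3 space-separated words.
Answer: MISS MISS HIT

Derivation:
vaddr=193: (1,4) not in TLB -> MISS, insert
vaddr=491: (3,6) not in TLB -> MISS, insert
vaddr=492: (3,6) in TLB -> HIT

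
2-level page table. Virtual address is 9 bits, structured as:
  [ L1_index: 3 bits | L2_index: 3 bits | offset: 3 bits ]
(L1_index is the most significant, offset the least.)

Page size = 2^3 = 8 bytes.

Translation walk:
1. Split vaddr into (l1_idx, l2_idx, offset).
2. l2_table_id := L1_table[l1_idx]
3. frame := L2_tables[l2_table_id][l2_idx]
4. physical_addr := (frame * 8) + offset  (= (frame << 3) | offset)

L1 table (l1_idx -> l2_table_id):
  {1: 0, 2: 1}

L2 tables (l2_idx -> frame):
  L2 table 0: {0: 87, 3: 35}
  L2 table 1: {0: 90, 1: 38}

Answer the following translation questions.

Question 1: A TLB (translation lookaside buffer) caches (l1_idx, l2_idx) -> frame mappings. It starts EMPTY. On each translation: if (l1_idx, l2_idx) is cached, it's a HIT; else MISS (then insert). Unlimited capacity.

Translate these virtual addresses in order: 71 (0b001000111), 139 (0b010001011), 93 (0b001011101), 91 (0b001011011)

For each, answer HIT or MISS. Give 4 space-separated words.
vaddr=71: (1,0) not in TLB -> MISS, insert
vaddr=139: (2,1) not in TLB -> MISS, insert
vaddr=93: (1,3) not in TLB -> MISS, insert
vaddr=91: (1,3) in TLB -> HIT

Answer: MISS MISS MISS HIT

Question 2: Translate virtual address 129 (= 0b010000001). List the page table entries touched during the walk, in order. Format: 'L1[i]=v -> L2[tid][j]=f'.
Answer: L1[2]=1 -> L2[1][0]=90

Derivation:
vaddr = 129 = 0b010000001
Split: l1_idx=2, l2_idx=0, offset=1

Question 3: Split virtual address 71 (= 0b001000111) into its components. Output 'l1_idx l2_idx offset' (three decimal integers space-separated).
Answer: 1 0 7

Derivation:
vaddr = 71 = 0b001000111
  top 3 bits -> l1_idx = 1
  next 3 bits -> l2_idx = 0
  bottom 3 bits -> offset = 7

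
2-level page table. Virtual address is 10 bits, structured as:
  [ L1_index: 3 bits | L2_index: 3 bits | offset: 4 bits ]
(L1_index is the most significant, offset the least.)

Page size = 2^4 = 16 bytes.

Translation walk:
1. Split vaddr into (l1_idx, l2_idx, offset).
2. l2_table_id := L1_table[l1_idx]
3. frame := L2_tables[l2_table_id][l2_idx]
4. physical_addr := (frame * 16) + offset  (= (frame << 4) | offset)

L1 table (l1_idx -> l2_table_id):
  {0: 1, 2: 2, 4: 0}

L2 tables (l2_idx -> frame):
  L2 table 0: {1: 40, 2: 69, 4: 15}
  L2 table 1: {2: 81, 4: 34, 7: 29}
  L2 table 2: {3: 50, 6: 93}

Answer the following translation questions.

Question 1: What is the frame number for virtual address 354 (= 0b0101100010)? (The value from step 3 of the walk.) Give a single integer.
vaddr = 354: l1_idx=2, l2_idx=6
L1[2] = 2; L2[2][6] = 93

Answer: 93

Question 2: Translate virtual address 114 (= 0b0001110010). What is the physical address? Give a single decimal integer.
vaddr = 114 = 0b0001110010
Split: l1_idx=0, l2_idx=7, offset=2
L1[0] = 1
L2[1][7] = 29
paddr = 29 * 16 + 2 = 466

Answer: 466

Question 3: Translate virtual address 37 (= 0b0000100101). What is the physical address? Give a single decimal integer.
vaddr = 37 = 0b0000100101
Split: l1_idx=0, l2_idx=2, offset=5
L1[0] = 1
L2[1][2] = 81
paddr = 81 * 16 + 5 = 1301

Answer: 1301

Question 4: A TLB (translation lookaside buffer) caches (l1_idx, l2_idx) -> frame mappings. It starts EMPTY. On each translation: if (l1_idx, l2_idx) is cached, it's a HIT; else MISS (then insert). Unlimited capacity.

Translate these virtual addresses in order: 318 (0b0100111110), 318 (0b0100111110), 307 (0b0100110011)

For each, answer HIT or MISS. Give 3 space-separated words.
vaddr=318: (2,3) not in TLB -> MISS, insert
vaddr=318: (2,3) in TLB -> HIT
vaddr=307: (2,3) in TLB -> HIT

Answer: MISS HIT HIT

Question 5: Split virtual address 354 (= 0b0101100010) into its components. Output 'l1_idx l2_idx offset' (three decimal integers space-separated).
vaddr = 354 = 0b0101100010
  top 3 bits -> l1_idx = 2
  next 3 bits -> l2_idx = 6
  bottom 4 bits -> offset = 2

Answer: 2 6 2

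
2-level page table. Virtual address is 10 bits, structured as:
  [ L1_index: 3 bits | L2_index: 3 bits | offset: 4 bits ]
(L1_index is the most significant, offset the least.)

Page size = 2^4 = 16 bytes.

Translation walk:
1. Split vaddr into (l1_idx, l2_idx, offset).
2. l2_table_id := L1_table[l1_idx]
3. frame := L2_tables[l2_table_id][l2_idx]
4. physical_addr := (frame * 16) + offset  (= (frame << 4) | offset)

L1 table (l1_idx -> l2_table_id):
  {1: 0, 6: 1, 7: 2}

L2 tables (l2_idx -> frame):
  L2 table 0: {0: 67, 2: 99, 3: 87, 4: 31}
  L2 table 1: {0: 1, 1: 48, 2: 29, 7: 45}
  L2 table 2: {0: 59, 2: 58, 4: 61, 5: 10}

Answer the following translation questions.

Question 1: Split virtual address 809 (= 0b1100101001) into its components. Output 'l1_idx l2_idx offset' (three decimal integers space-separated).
Answer: 6 2 9

Derivation:
vaddr = 809 = 0b1100101001
  top 3 bits -> l1_idx = 6
  next 3 bits -> l2_idx = 2
  bottom 4 bits -> offset = 9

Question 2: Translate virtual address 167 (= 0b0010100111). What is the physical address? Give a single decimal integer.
Answer: 1591

Derivation:
vaddr = 167 = 0b0010100111
Split: l1_idx=1, l2_idx=2, offset=7
L1[1] = 0
L2[0][2] = 99
paddr = 99 * 16 + 7 = 1591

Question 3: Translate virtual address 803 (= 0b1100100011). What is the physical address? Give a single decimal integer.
vaddr = 803 = 0b1100100011
Split: l1_idx=6, l2_idx=2, offset=3
L1[6] = 1
L2[1][2] = 29
paddr = 29 * 16 + 3 = 467

Answer: 467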